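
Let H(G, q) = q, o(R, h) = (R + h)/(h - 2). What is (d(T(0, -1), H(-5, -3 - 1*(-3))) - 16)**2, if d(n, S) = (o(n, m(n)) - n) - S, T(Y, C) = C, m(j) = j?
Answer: 1849/9 ≈ 205.44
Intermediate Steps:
o(R, h) = (R + h)/(-2 + h)
d(n, S) = -S - n + 2*n/(-2 + n) (d(n, S) = ((n + n)/(-2 + n) - n) - S = ((2*n)/(-2 + n) - n) - S = (2*n/(-2 + n) - n) - S = (-n + 2*n/(-2 + n)) - S = -S - n + 2*n/(-2 + n))
(d(T(0, -1), H(-5, -3 - 1*(-3))) - 16)**2 = ((2*(-1) - (-2 - 1)*((-3 - 1*(-3)) - 1))/(-2 - 1) - 16)**2 = ((-2 - 1*(-3)*((-3 + 3) - 1))/(-3) - 16)**2 = (-(-2 - 1*(-3)*(0 - 1))/3 - 16)**2 = (-(-2 - 1*(-3)*(-1))/3 - 16)**2 = (-(-2 - 3)/3 - 16)**2 = (-1/3*(-5) - 16)**2 = (5/3 - 16)**2 = (-43/3)**2 = 1849/9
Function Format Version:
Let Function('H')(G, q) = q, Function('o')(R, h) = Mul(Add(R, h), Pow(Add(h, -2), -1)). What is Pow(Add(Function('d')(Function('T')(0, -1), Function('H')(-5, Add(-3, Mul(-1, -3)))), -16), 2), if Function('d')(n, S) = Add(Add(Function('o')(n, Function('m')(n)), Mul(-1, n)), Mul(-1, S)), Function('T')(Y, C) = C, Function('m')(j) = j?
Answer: Rational(1849, 9) ≈ 205.44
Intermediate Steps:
Function('o')(R, h) = Mul(Pow(Add(-2, h), -1), Add(R, h)) (Function('o')(R, h) = Mul(Add(R, h), Pow(Add(-2, h), -1)) = Mul(Pow(Add(-2, h), -1), Add(R, h)))
Function('d')(n, S) = Add(Mul(-1, S), Mul(-1, n), Mul(2, n, Pow(Add(-2, n), -1))) (Function('d')(n, S) = Add(Add(Mul(Pow(Add(-2, n), -1), Add(n, n)), Mul(-1, n)), Mul(-1, S)) = Add(Add(Mul(Pow(Add(-2, n), -1), Mul(2, n)), Mul(-1, n)), Mul(-1, S)) = Add(Add(Mul(2, n, Pow(Add(-2, n), -1)), Mul(-1, n)), Mul(-1, S)) = Add(Add(Mul(-1, n), Mul(2, n, Pow(Add(-2, n), -1))), Mul(-1, S)) = Add(Mul(-1, S), Mul(-1, n), Mul(2, n, Pow(Add(-2, n), -1))))
Pow(Add(Function('d')(Function('T')(0, -1), Function('H')(-5, Add(-3, Mul(-1, -3)))), -16), 2) = Pow(Add(Mul(Pow(Add(-2, -1), -1), Add(Mul(2, -1), Mul(-1, Add(-2, -1), Add(Add(-3, Mul(-1, -3)), -1)))), -16), 2) = Pow(Add(Mul(Pow(-3, -1), Add(-2, Mul(-1, -3, Add(Add(-3, 3), -1)))), -16), 2) = Pow(Add(Mul(Rational(-1, 3), Add(-2, Mul(-1, -3, Add(0, -1)))), -16), 2) = Pow(Add(Mul(Rational(-1, 3), Add(-2, Mul(-1, -3, -1))), -16), 2) = Pow(Add(Mul(Rational(-1, 3), Add(-2, -3)), -16), 2) = Pow(Add(Mul(Rational(-1, 3), -5), -16), 2) = Pow(Add(Rational(5, 3), -16), 2) = Pow(Rational(-43, 3), 2) = Rational(1849, 9)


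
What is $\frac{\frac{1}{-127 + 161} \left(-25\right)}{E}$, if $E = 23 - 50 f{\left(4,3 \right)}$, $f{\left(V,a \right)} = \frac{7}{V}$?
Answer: $\frac{25}{2193} \approx 0.0114$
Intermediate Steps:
$E = - \frac{129}{2}$ ($E = 23 - 50 \cdot \frac{7}{4} = 23 - 50 \cdot 7 \cdot \frac{1}{4} = 23 - \frac{175}{2} = - \frac{129}{2} \approx -64.5$)
$\frac{\frac{1}{-127 + 161} \left(-25\right)}{E} = \frac{\frac{1}{-127 + 161} \left(-25\right)}{- \frac{129}{2}} = \frac{1}{34} \left(-25\right) \left(- \frac{2}{129}\right) = \left(- \frac{25}{34}\right) \left(- \frac{2}{129}\right) = \frac{25}{2193}$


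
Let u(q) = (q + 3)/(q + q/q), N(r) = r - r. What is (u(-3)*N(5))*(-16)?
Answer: 0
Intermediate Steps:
N(r) = 0
u(q) = (3 + q)/(1 + q) (u(q) = (3 + q)/(q + 1) = (3 + q)/(1 + q))
(u(-3)*N(5))*(-16) = (((3 - 3)/(1 - 3))*0)*(-16) = ((0/(-2))*0)*(-16) = (-1/2*0*0)*(-16) = (0*0)*(-16) = 0*(-16) = 0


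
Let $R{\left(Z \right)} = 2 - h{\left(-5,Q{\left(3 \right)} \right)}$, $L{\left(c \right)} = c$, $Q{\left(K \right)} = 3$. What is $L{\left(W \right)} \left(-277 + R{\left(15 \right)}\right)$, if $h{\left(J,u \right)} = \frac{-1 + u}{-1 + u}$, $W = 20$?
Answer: $-5520$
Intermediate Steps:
$h{\left(J,u \right)} = 1$
$R{\left(Z \right)} = 1$ ($R{\left(Z \right)} = 2 - 1 = 1$)
$L{\left(W \right)} \left(-277 + R{\left(15 \right)}\right) = 20 \left(-277 + 1\right) = 20 \left(-276\right) = -5520$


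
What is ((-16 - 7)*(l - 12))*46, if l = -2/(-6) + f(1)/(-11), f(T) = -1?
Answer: 404156/33 ≈ 12247.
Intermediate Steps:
l = 14/33 (l = -2/(-6) - 1/(-11) = -2*(-⅙) - 1*(-1/11) = ⅓ + 1/11 = 14/33 ≈ 0.42424)
((-16 - 7)*(l - 12))*46 = ((-16 - 7)*(14/33 - 12))*46 = -23*(-382/33)*46 = (8786/33)*46 = 404156/33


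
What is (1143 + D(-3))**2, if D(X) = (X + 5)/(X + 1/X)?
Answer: 32626944/25 ≈ 1.3051e+6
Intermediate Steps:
D(X) = (5 + X)/(X + 1/X)
(1143 + D(-3))**2 = (1143 - 3*(5 - 3)/(1 + (-3)**2))**2 = (1143 - 3*2/(1 + 9))**2 = (1143 - 3*2/10)**2 = (1143 - 3*1/10*2)**2 = (1143 - 3/5)**2 = (5712/5)**2 = 32626944/25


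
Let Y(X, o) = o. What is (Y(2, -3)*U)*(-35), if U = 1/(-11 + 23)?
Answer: 35/4 ≈ 8.7500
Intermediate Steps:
U = 1/12 ≈ 0.083333
(Y(2, -3)*U)*(-35) = -3*1/12*(-35) = -¼*(-35) = 35/4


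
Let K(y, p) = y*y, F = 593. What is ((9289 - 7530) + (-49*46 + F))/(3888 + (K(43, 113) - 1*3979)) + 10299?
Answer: 9052870/879 ≈ 10299.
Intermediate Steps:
K(y, p) = y**2
((9289 - 7530) + (-49*46 + F))/(3888 + (K(43, 113) - 1*3979)) + 10299 = ((9289 - 7530) + (-49*46 + 593))/(3888 + (43**2 - 1*3979)) + 10299 = (1759 + (-2254 + 593))/(3888 + (1849 - 3979)) + 10299 = (1759 - 1661)/(3888 - 2130) + 10299 = 98/1758 + 10299 = 98*(1/1758) + 10299 = 49/879 + 10299 = 9052870/879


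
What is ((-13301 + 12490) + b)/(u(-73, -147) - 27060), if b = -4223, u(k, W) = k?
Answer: 5034/27133 ≈ 0.18553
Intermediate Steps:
((-13301 + 12490) + b)/(u(-73, -147) - 27060) = ((-13301 + 12490) - 4223)/(-73 - 27060) = (-811 - 4223)/(-27133) = -5034*(-1/27133) = 5034/27133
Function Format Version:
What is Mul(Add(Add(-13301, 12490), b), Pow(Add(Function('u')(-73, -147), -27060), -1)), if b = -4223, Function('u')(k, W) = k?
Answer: Rational(5034, 27133) ≈ 0.18553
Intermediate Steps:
Mul(Add(Add(-13301, 12490), b), Pow(Add(Function('u')(-73, -147), -27060), -1)) = Mul(Add(Add(-13301, 12490), -4223), Pow(Add(-73, -27060), -1)) = Mul(Add(-811, -4223), Pow(-27133, -1)) = Mul(-5034, Rational(-1, 27133)) = Rational(5034, 27133)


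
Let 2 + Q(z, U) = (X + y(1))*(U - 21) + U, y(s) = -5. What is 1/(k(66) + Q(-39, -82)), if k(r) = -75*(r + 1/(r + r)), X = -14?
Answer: -44/135413 ≈ -0.00032493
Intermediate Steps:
k(r) = -75*r - 75/(2*r) (k(r) = -75*(r + 1/(2*r)) = -75*r - 75/(2*r))
Q(z, U) = 397 - 18*U (Q(z, U) = -2 + ((-14 - 5)*(U - 21) + U) = -2 + (-19*(-21 + U) + U) = -2 + ((399 - 19*U) + U) = -2 + (399 - 18*U) = 397 - 18*U)
1/(k(66) + Q(-39, -82)) = 1/((-75*66 - 75/2/66) + (397 - 18*(-82))) = 1/((-4950 - 75/2*1/66) + (397 + 1476)) = 1/((-4950 - 25/44) + 1873) = 1/(-217825/44 + 1873) = 1/(-135413/44) = -44/135413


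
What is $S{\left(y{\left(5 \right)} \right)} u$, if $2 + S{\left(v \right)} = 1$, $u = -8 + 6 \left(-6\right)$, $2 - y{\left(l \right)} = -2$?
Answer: $44$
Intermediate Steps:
$y{\left(l \right)} = 4$ ($y{\left(l \right)} = 2 - -2 = 2 + 2 = 4$)
$u = -44$ ($u = -8 - 36 = -44$)
$S{\left(v \right)} = -1$ ($S{\left(v \right)} = -2 + 1 = -1$)
$S{\left(y{\left(5 \right)} \right)} u = \left(-1\right) \left(-44\right) = 44$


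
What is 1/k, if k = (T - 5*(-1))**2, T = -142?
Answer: 1/18769 ≈ 5.3279e-5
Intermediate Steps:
k = 18769 (k = (-142 - 5*(-1))**2 = (-142 + 5)**2 = (-137)**2 = 18769)
1/k = 1/18769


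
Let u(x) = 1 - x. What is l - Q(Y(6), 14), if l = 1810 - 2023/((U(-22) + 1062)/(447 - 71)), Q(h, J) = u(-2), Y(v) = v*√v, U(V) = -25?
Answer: 65483/61 ≈ 1073.5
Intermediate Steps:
Y(v) = v^(3/2)
Q(h, J) = 3 (Q(h, J) = 1 - 1*(-2) = 1 + 2 = 3)
l = 65666/61 (l = 1810 - 2023/((-25 + 1062)/(447 - 71)) = 1810 - 2023/(1037/376) = 1810 - 2023/(1037*(1/376)) = 1810 - 2023/1037/376 = 1810 - 2023*376/1037 = 1810 - 1*44744/61 = 1810 - 44744/61 = 65666/61 ≈ 1076.5)
l - Q(Y(6), 14) = 65666/61 - 1*3 = 65666/61 - 3 = 65483/61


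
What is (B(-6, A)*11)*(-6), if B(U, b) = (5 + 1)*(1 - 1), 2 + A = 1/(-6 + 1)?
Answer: 0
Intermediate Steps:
A = -11/5 (A = -2 + 1/(-6 + 1) = -2 + 1/(-5) = -2 - ⅕ = -11/5 ≈ -2.2000)
B(U, b) = 0 (B(U, b) = 6*0 = 0)
(B(-6, A)*11)*(-6) = (0*11)*(-6) = 0*(-6) = 0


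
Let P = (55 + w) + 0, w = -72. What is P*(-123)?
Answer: 2091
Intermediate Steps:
P = -17 (P = (55 - 72) + 0 = -17 + 0 = -17)
P*(-123) = -17*(-123) = 2091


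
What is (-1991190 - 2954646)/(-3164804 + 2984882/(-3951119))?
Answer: 3256931098414/2084086700093 ≈ 1.5628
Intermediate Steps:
(-1991190 - 2954646)/(-3164804 + 2984882/(-3951119)) = -4945836/(-3164804 + 2984882*(-1/3951119)) = -4945836/(-3164804 - 2984882/3951119) = -4945836/(-12504520200558/3951119) = -4945836*(-3951119/12504520200558) = 3256931098414/2084086700093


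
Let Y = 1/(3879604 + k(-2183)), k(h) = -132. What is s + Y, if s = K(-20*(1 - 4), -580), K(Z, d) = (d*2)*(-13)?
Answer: 58502437761/3879472 ≈ 15080.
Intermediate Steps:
K(Z, d) = -26*d (K(Z, d) = (2*d)*(-13) = -26*d)
s = 15080 (s = -26*(-580) = 15080)
Y = 1/3879472 (Y = 1/(3879604 - 132) = 1/3879472 ≈ 2.5777e-7)
s + Y = 15080 + 1/3879472 = 58502437761/3879472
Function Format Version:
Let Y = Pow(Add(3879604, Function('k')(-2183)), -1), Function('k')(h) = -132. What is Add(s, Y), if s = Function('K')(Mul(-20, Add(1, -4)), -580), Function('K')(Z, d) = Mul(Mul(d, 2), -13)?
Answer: Rational(58502437761, 3879472) ≈ 15080.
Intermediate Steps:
Function('K')(Z, d) = Mul(-26, d) (Function('K')(Z, d) = Mul(Mul(2, d), -13) = Mul(-26, d))
s = 15080 (s = Mul(-26, -580) = 15080)
Y = Rational(1, 3879472) (Y = Pow(Add(3879604, -132), -1) = Pow(3879472, -1) = Rational(1, 3879472) ≈ 2.5777e-7)
Add(s, Y) = Add(15080, Rational(1, 3879472)) = Rational(58502437761, 3879472)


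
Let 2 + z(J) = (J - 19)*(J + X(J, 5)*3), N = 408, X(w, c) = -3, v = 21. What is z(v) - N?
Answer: -386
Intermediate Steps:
z(J) = -2 + (-19 + J)*(-9 + J) (z(J) = -2 + (J - 19)*(J - 3*3) = -2 + (-19 + J)*(J - 9) = -2 + (-19 + J)*(-9 + J))
z(v) - N = (169 + 21² - 28*21) - 1*408 = (169 + 441 - 588) - 408 = 22 - 408 = -386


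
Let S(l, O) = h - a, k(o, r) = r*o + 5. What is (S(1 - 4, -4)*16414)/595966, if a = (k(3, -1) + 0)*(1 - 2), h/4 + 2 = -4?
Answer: -180554/297983 ≈ -0.60592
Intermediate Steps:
h = -24 (h = -8 + 4*(-4) = -8 - 16 = -24)
k(o, r) = 5 + o*r (k(o, r) = o*r + 5 = 5 + o*r)
a = -2 (a = ((5 + 3*(-1)) + 0)*(1 - 2) = ((5 - 3) + 0)*(-1) = (2 + 0)*(-1) = 2*(-1) = -2)
S(l, O) = -22 (S(l, O) = -24 - 1*(-2) = -24 + 2 = -22)
(S(1 - 4, -4)*16414)/595966 = -22*16414/595966 = -361108*1/595966 = -180554/297983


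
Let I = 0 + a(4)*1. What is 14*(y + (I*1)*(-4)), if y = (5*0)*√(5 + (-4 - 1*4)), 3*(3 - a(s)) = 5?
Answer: -224/3 ≈ -74.667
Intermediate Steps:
a(s) = 4/3 (a(s) = 3 - ⅓*5 = 3 - 5/3 = 4/3)
I = 4/3 (I = 0 + (4/3)*1 = 0 + 4/3 = 4/3 ≈ 1.3333)
y = 0 (y = 0*√(5 + (-4 - 4)) = 0*√(5 - 8) = 0*√(-3) = 0*(I*√3) = 0)
14*(y + (I*1)*(-4)) = 14*(0 + ((4/3)*1)*(-4)) = 14*(0 + (4/3)*(-4)) = 14*(0 - 16/3) = 14*(-16/3) = -224/3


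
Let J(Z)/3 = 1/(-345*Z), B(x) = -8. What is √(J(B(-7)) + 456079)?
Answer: 3*√10722924070/460 ≈ 675.34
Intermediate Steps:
J(Z) = -1/(115*Z) (J(Z) = 3/((-345*Z)) = 3*(-1/(345*Z)) = -1/(115*Z))
√(J(B(-7)) + 456079) = √(-1/115/(-8) + 456079) = √(-1/115*(-⅛) + 456079) = √(1/920 + 456079) = √(419592681/920) = 3*√10722924070/460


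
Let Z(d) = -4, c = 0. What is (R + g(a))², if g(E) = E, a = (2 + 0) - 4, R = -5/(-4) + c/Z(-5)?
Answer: 9/16 ≈ 0.56250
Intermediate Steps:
R = 5/4 (R = -5/(-4) + 0/(-4) = -5*(-¼) + 0*(-¼) = 5/4 + 0 = 5/4 ≈ 1.2500)
a = -2 (a = 2 - 4 = -2)
(R + g(a))² = (5/4 - 2)² = (-¾)² = 9/16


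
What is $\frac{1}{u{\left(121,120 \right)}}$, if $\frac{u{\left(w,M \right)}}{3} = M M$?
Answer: $\frac{1}{43200} \approx 2.3148 \cdot 10^{-5}$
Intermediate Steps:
$u{\left(w,M \right)} = 3 M^{2}$ ($u{\left(w,M \right)} = 3 M M = 3 M^{2}$)
$\frac{1}{u{\left(121,120 \right)}} = \frac{1}{3 \cdot 120^{2}} = \frac{1}{3 \cdot 14400} = \frac{1}{43200}$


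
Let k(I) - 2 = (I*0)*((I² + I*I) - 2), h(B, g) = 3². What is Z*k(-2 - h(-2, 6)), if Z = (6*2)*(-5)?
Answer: -120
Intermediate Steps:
h(B, g) = 9
Z = -60 (Z = 12*(-5) = -60)
k(I) = 2 (k(I) = 2 + (I*0)*((I² + I*I) - 2) = 2 + 0*((I² + I²) - 2) = 2 + 0*(2*I² - 2) = 2 + 0*(-2 + 2*I²) = 2 + 0 = 2)
Z*k(-2 - h(-2, 6)) = -60*2 = -120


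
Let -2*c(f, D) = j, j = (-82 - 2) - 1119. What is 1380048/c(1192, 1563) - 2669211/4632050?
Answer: 4260563871989/1857452050 ≈ 2293.8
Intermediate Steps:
j = -1203 (j = -84 - 1119 = -1203)
c(f, D) = 1203/2 (c(f, D) = -1/2*(-1203) = 1203/2)
1380048/c(1192, 1563) - 2669211/4632050 = 1380048/(1203/2) - 2669211/4632050 = 1380048*(2/1203) - 2669211*1/4632050 = 920032/401 - 2669211/4632050 = 4260563871989/1857452050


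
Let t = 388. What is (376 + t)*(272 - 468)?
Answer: -149744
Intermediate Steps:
(376 + t)*(272 - 468) = (376 + 388)*(272 - 468) = 764*(-196) = -149744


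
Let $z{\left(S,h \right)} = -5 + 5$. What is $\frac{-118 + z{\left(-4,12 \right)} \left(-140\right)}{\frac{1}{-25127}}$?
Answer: $2964986$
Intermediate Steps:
$z{\left(S,h \right)} = 0$
$\frac{-118 + z{\left(-4,12 \right)} \left(-140\right)}{\frac{1}{-25127}} = \frac{-118 + 0 \left(-140\right)}{\frac{1}{-25127}} = \frac{-118 + 0}{- \frac{1}{25127}} = \left(-118\right) \left(-25127\right) = 2964986$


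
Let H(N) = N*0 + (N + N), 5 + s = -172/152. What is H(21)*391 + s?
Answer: 623803/38 ≈ 16416.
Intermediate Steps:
s = -233/38 (s = -5 - 172/152 = -5 - 172*1/152 = -5 - 43/38 = -233/38 ≈ -6.1316)
H(N) = 2*N (H(N) = 0 + 2*N = 2*N)
H(21)*391 + s = (2*21)*391 - 233/38 = 42*391 - 233/38 = 16422 - 233/38 = 623803/38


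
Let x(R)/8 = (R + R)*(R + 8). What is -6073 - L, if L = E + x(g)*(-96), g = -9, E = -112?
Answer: 7863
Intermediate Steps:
x(R) = 16*R*(8 + R) (x(R) = 8*((R + R)*(R + 8)) = 8*((2*R)*(8 + R)) = 8*(2*R*(8 + R)) = 16*R*(8 + R))
L = -13936 (L = -112 + (16*(-9)*(8 - 9))*(-96) = -112 + (16*(-9)*(-1))*(-96) = -112 + 144*(-96) = -112 - 13824 = -13936)
-6073 - L = -6073 - 1*(-13936) = -6073 + 13936 = 7863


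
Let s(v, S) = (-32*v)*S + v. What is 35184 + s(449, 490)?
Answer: -7004687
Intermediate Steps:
s(v, S) = v - 32*S*v (s(v, S) = -32*S*v + v = v - 32*S*v)
35184 + s(449, 490) = 35184 + 449*(1 - 32*490) = 35184 + 449*(1 - 15680) = 35184 + 449*(-15679) = 35184 - 7039871 = -7004687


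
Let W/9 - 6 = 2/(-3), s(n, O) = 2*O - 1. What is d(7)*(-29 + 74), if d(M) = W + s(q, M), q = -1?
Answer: 2745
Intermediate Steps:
s(n, O) = -1 + 2*O
W = 48 (W = 54 + 9*(2/(-3)) = 54 + 9*(2*(-⅓)) = 54 + 9*(-⅔) = 54 - 6 = 48)
d(M) = 47 + 2*M (d(M) = 48 + (-1 + 2*M) = 47 + 2*M)
d(7)*(-29 + 74) = (47 + 2*7)*(-29 + 74) = (47 + 14)*45 = 61*45 = 2745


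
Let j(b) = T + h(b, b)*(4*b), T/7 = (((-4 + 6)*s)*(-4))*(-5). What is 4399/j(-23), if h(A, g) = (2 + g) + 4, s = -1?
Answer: 4399/1284 ≈ 3.4260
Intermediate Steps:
T = -280 (T = 7*((((-4 + 6)*(-1))*(-4))*(-5)) = 7*(((2*(-1))*(-4))*(-5)) = 7*(-2*(-4)*(-5)) = 7*(8*(-5)) = 7*(-40) = -280)
h(A, g) = 6 + g
j(b) = -280 + 4*b*(6 + b) (j(b) = -280 + (6 + b)*(4*b) = -280 + 4*b*(6 + b))
4399/j(-23) = 4399/(-280 + 4*(-23)*(6 - 23)) = 4399/(-280 + 4*(-23)*(-17)) = 4399/(-280 + 1564) = 4399/1284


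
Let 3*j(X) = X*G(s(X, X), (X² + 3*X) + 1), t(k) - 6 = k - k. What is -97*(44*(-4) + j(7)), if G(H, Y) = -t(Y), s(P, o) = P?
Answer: 18430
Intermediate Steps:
t(k) = 6 (t(k) = 6 + (k - k) = 6 + 0 = 6)
G(H, Y) = -6 (G(H, Y) = -1*6 = -6)
j(X) = -2*X (j(X) = (X*(-6))/3 = (-6*X)/3 = -2*X)
-97*(44*(-4) + j(7)) = -97*(44*(-4) - 2*7) = -97*(-176 - 14) = -97*(-190) = 18430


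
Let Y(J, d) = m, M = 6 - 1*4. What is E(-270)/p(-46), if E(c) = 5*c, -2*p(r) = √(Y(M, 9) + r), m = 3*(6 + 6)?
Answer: -270*I*√10 ≈ -853.81*I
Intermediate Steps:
M = 2 (M = 6 - 4 = 2)
m = 36 (m = 3*12 = 36)
Y(J, d) = 36
p(r) = -√(36 + r)/2
E(-270)/p(-46) = (5*(-270))/((-√(36 - 46)/2)) = -1350*I*√10/5 = -270*I*√10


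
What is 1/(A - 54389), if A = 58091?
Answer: 1/3702 ≈ 0.00027012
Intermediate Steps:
1/(A - 54389) = 1/(58091 - 54389) = 1/3702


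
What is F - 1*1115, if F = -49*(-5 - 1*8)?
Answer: -478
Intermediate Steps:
F = 637 (F = -49*(-5 - 8) = -49*(-13) = 637)
F - 1*1115 = 637 - 1*1115 = 637 - 1115 = -478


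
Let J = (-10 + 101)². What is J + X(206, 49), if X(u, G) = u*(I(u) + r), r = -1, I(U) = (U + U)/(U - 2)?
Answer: 433043/51 ≈ 8491.0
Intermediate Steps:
I(U) = 2*U/(-2 + U) (I(U) = (2*U)/(-2 + U) = 2*U/(-2 + U))
J = 8281 (J = 91² = 8281)
X(u, G) = u*(-1 + 2*u/(-2 + u)) (X(u, G) = u*(2*u/(-2 + u) - 1) = u*(-1 + 2*u/(-2 + u)))
J + X(206, 49) = 8281 + 206*(2 + 206)/(-2 + 206) = 8281 + 206*208/204 = 8281 + 206*(1/204)*208 = 8281 + 10712/51 = 433043/51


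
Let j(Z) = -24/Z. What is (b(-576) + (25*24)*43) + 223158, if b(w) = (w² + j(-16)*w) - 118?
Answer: 579752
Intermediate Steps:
b(w) = -118 + w² + 3*w/2 (b(w) = (w² + (-24/(-16))*w) - 118 = (w² + (-24*(-1/16))*w) - 118 = (w² + 3*w/2) - 118 = -118 + w² + 3*w/2)
(b(-576) + (25*24)*43) + 223158 = ((-118 + (-576)² + (3/2)*(-576)) + (25*24)*43) + 223158 = ((-118 + 331776 - 864) + 600*43) + 223158 = (330794 + 25800) + 223158 = 356594 + 223158 = 579752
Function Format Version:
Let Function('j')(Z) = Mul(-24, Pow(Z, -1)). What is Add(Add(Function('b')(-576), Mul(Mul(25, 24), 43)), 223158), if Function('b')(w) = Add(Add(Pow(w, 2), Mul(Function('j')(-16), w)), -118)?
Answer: 579752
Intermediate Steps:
Function('b')(w) = Add(-118, Pow(w, 2), Mul(Rational(3, 2), w)) (Function('b')(w) = Add(Add(Pow(w, 2), Mul(Mul(-24, Pow(-16, -1)), w)), -118) = Add(Add(Pow(w, 2), Mul(Mul(-24, Rational(-1, 16)), w)), -118) = Add(Add(Pow(w, 2), Mul(Rational(3, 2), w)), -118) = Add(-118, Pow(w, 2), Mul(Rational(3, 2), w)))
Add(Add(Function('b')(-576), Mul(Mul(25, 24), 43)), 223158) = Add(Add(Add(-118, Pow(-576, 2), Mul(Rational(3, 2), -576)), Mul(Mul(25, 24), 43)), 223158) = Add(Add(Add(-118, 331776, -864), Mul(600, 43)), 223158) = Add(Add(330794, 25800), 223158) = Add(356594, 223158) = 579752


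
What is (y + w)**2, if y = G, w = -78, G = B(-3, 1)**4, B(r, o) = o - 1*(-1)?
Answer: 3844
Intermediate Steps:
B(r, o) = 1 + o (B(r, o) = o + 1 = 1 + o)
G = 16 (G = (1 + 1)**4 = 2**4 = 16)
y = 16
(y + w)**2 = (16 - 78)**2 = (-62)**2 = 3844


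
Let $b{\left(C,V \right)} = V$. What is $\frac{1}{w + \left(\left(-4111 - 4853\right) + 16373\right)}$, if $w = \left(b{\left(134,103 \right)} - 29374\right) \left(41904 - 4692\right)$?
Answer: $- \frac{1}{1089225043} \approx -9.1808 \cdot 10^{-10}$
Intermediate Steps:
$w = -1089232452$ ($w = \left(103 - 29374\right) \left(41904 - 4692\right) = \left(-29271\right) 37212 = -1089232452$)
$\frac{1}{w + \left(\left(-4111 - 4853\right) + 16373\right)} = \frac{1}{-1089232452 + \left(\left(-4111 - 4853\right) + 16373\right)} = \frac{1}{-1089232452 + \left(-8964 + 16373\right)} = \frac{1}{-1089232452 + 7409} = \frac{1}{-1089225043} = - \frac{1}{1089225043}$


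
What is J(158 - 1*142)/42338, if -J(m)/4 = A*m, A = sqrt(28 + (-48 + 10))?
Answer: -32*I*sqrt(10)/21169 ≈ -0.0047802*I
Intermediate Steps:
A = I*sqrt(10) (A = sqrt(28 - 38) = sqrt(-10) = I*sqrt(10) ≈ 3.1623*I)
J(m) = -4*I*m*sqrt(10) (J(m) = -4*I*sqrt(10)*m = -4*I*m*sqrt(10))
J(158 - 1*142)/42338 = -4*I*(158 - 1*142)*sqrt(10)/42338 = -4*I*(158 - 142)*sqrt(10)*(1/42338) = -4*I*16*sqrt(10)*(1/42338) = -64*I*sqrt(10)*(1/42338) = -32*I*sqrt(10)/21169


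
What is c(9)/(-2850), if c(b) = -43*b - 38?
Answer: 17/114 ≈ 0.14912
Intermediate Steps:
c(b) = -38 - 43*b
c(9)/(-2850) = (-38 - 43*9)/(-2850) = (-38 - 387)*(-1/2850) = -425*(-1/2850) = 17/114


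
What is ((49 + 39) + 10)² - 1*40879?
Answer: -31275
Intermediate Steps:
((49 + 39) + 10)² - 1*40879 = (88 + 10)² - 40879 = 98² - 40879 = 9604 - 40879 = -31275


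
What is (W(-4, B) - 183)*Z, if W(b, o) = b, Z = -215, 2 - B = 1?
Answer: 40205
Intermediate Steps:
B = 1 (B = 2 - 1*1 = 2 - 1 = 1)
(W(-4, B) - 183)*Z = (-4 - 183)*(-215) = -187*(-215) = 40205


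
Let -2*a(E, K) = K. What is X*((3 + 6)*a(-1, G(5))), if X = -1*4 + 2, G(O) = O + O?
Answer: 90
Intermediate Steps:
G(O) = 2*O
a(E, K) = -K/2
X = -2 (X = -4 + 2 = -2)
X*((3 + 6)*a(-1, G(5))) = -2*(3 + 6)*(-5) = -18*(-½*10) = -18*(-5) = -2*(-45) = 90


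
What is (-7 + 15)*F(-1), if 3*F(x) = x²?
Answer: 8/3 ≈ 2.6667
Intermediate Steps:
F(x) = x²/3
(-7 + 15)*F(-1) = (-7 + 15)*((⅓)*(-1)²) = 8*((⅓)*1) = 8*(⅓) = 8/3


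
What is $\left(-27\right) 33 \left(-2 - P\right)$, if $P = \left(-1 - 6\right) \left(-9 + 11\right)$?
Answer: $-10692$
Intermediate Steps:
$P = -14$ ($P = \left(-7\right) 2 = -14$)
$\left(-27\right) 33 \left(-2 - P\right) = \left(-27\right) 33 \left(-2 - -14\right) = - 891 \left(-2 + 14\right) = \left(-891\right) 12 = -10692$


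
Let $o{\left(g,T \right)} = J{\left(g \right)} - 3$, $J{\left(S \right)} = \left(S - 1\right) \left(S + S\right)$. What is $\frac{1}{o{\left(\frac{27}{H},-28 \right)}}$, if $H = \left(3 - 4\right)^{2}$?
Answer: $\frac{1}{1401} \approx 0.00071378$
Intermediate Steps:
$H = 1$ ($H = \left(-1\right)^{2} = 1$)
$J{\left(S \right)} = 2 S \left(-1 + S\right)$ ($J{\left(S \right)} = \left(-1 + S\right) 2 S = 2 S \left(-1 + S\right)$)
$o{\left(g,T \right)} = -3 + 2 g \left(-1 + g\right)$ ($o{\left(g,T \right)} = 2 g \left(-1 + g\right) - 3 = -3 + 2 g \left(-1 + g\right)$)
$\frac{1}{o{\left(\frac{27}{H},-28 \right)}} = \frac{1}{-3 + 2 \cdot \frac{27}{1} \left(-1 + \frac{27}{1}\right)} = \frac{1}{-3 + 2 \cdot 27 \cdot 1 \left(-1 + 27 \cdot 1\right)} = \frac{1}{-3 + 2 \cdot 27 \left(-1 + 27\right)} = \frac{1}{-3 + 2 \cdot 27 \cdot 26} = \frac{1}{-3 + 1404} = \frac{1}{1401}$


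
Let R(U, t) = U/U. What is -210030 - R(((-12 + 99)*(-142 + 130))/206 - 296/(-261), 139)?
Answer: -210031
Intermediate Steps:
R(U, t) = 1
-210030 - R(((-12 + 99)*(-142 + 130))/206 - 296/(-261), 139) = -210030 - 1*1 = -210030 - 1 = -210031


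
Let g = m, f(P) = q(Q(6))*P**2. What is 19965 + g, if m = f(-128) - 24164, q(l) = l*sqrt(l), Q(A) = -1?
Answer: -4199 - 16384*I ≈ -4199.0 - 16384.0*I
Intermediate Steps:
q(l) = l**(3/2)
f(P) = -I*P**2 (f(P) = (-1)**(3/2)*P**2 = (-I)*P**2 = -I*P**2)
m = -24164 - 16384*I (m = -1*I*(-128)**2 - 24164 = -1*I*16384 - 24164 = -16384*I - 24164 = -24164 - 16384*I ≈ -24164.0 - 16384.0*I)
g = -24164 - 16384*I ≈ -24164.0 - 16384.0*I
19965 + g = 19965 + (-24164 - 16384*I) = -4199 - 16384*I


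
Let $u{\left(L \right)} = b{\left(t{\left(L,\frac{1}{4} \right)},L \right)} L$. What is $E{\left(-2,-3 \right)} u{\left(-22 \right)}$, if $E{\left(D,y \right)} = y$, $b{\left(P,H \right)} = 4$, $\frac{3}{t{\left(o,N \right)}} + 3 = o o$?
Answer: $264$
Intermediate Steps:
$t{\left(o,N \right)} = \frac{3}{-3 + o^{2}}$ ($t{\left(o,N \right)} = \frac{3}{-3 + o o} = \frac{3}{-3 + o^{2}}$)
$u{\left(L \right)} = 4 L$
$E{\left(-2,-3 \right)} u{\left(-22 \right)} = - 3 \cdot 4 \left(-22\right) = \left(-3\right) \left(-88\right) = 264$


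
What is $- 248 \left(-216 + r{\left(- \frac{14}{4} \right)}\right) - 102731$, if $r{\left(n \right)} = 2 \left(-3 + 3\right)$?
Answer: $-49163$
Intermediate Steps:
$r{\left(n \right)} = 0$ ($r{\left(n \right)} = 2 \cdot 0 = 0$)
$- 248 \left(-216 + r{\left(- \frac{14}{4} \right)}\right) - 102731 = - 248 \left(-216 + 0\right) - 102731 = \left(-248\right) \left(-216\right) - 102731 = 53568 - 102731 = -49163$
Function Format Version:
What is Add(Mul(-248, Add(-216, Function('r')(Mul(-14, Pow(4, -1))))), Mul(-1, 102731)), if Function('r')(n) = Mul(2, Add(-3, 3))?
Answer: -49163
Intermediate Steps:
Function('r')(n) = 0 (Function('r')(n) = Mul(2, 0) = 0)
Add(Mul(-248, Add(-216, Function('r')(Mul(-14, Pow(4, -1))))), Mul(-1, 102731)) = Add(Mul(-248, Add(-216, 0)), Mul(-1, 102731)) = Add(Mul(-248, -216), -102731) = Add(53568, -102731) = -49163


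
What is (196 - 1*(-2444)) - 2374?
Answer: 266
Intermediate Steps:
(196 - 1*(-2444)) - 2374 = (196 + 2444) - 2374 = 2640 - 2374 = 266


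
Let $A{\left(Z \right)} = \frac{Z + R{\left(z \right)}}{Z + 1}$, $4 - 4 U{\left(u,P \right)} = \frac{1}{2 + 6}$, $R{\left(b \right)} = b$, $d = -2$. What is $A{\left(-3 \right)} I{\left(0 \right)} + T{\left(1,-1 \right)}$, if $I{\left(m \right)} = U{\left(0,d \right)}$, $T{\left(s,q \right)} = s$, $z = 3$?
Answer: $1$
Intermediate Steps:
$U{\left(u,P \right)} = \frac{31}{32}$ ($U{\left(u,P \right)} = 1 - \frac{1}{4 \left(2 + 6\right)} = 1 - \frac{1}{4 \cdot 8} = 1 - \frac{1}{32} = \frac{31}{32}$)
$A{\left(Z \right)} = \frac{3 + Z}{1 + Z}$ ($A{\left(Z \right)} = \frac{Z + 3}{Z + 1} = \frac{3 + Z}{1 + Z}$)
$I{\left(m \right)} = \frac{31}{32}$
$A{\left(-3 \right)} I{\left(0 \right)} + T{\left(1,-1 \right)} = \frac{3 - 3}{1 - 3} \cdot \frac{31}{32} + 1 = \frac{1}{-2} \cdot 0 \cdot \frac{31}{32} + 1 = \left(- \frac{1}{2}\right) 0 \cdot \frac{31}{32} + 1 = 0 \cdot \frac{31}{32} + 1 = 0 + 1 = 1$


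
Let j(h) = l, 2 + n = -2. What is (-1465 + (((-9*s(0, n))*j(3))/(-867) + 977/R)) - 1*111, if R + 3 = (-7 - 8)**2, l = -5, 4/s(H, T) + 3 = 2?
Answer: -100817335/64158 ≈ -1571.4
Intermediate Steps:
n = -4 (n = -2 - 2 = -4)
s(H, T) = -4 (s(H, T) = 4/(-3 + 2) = 4/(-1) = 4*(-1) = -4)
R = 222 (R = -3 + (-7 - 8)**2 = -3 + (-15)**2 = -3 + 225 = 222)
j(h) = -5
(-1465 + (((-9*s(0, n))*j(3))/(-867) + 977/R)) - 1*111 = (-1465 + ((-9*(-4)*(-5))/(-867) + 977/222)) - 1*111 = (-1465 + ((36*(-5))*(-1/867) + 977*(1/222))) - 111 = (-1465 + (-180*(-1/867) + 977/222)) - 111 = (-1465 + (60/289 + 977/222)) - 111 = (-1465 + 295673/64158) - 111 = -93695797/64158 - 111 = -100817335/64158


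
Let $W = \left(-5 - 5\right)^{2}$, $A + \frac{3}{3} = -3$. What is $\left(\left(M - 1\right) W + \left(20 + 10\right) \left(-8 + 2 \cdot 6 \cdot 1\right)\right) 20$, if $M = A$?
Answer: $-7600$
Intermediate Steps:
$A = -4$ ($A = -1 - 3 = -4$)
$W = 100$ ($W = \left(-10\right)^{2} = 100$)
$M = -4$
$\left(\left(M - 1\right) W + \left(20 + 10\right) \left(-8 + 2 \cdot 6 \cdot 1\right)\right) 20 = \left(\left(-4 - 1\right) 100 + \left(20 + 10\right) \left(-8 + 2 \cdot 6 \cdot 1\right)\right) 20 = \left(\left(-5\right) 100 + 30 \left(-8 + 12 \cdot 1\right)\right) 20 = \left(-500 + 30 \left(-8 + 12\right)\right) 20 = \left(-500 + 30 \cdot 4\right) 20 = \left(-500 + 120\right) 20 = \left(-380\right) 20 = -7600$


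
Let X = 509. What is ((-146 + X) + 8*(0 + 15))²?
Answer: 233289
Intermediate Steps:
((-146 + X) + 8*(0 + 15))² = ((-146 + 509) + 8*(0 + 15))² = (363 + 8*15)² = (363 + 120)² = 483² = 233289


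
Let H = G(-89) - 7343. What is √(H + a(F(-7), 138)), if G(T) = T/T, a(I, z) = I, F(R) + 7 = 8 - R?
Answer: I*√7334 ≈ 85.639*I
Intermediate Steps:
F(R) = 1 - R (F(R) = -7 + (8 - R) = 1 - R)
G(T) = 1
H = -7342 (H = 1 - 7343 = -7342)
√(H + a(F(-7), 138)) = √(-7342 + (1 - 1*(-7))) = √(-7342 + (1 + 7)) = √(-7342 + 8) = √(-7334) = I*√7334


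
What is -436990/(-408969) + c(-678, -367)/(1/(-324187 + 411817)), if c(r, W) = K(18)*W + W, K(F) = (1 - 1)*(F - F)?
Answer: -13152528486500/408969 ≈ -3.2160e+7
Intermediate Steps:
K(F) = 0 (K(F) = 0*0 = 0)
c(r, W) = W (c(r, W) = 0*W + W = 0 + W = W)
-436990/(-408969) + c(-678, -367)/(1/(-324187 + 411817)) = -436990/(-408969) - 367/(1/(-324187 + 411817)) = -436990*(-1/408969) - 367/(1/87630) = 436990/408969 - 367/1/87630 = 436990/408969 - 367*87630 = 436990/408969 - 32160210 = -13152528486500/408969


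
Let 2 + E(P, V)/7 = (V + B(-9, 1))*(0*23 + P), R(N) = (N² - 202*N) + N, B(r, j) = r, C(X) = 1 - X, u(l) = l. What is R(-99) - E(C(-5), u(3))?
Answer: 29966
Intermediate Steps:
R(N) = N² - 201*N
E(P, V) = -14 + 7*P*(-9 + V) (E(P, V) = -14 + 7*((V - 9)*(0*23 + P)) = -14 + 7*((-9 + V)*(0 + P)) = -14 + 7*((-9 + V)*P) = -14 + 7*(P*(-9 + V)) = -14 + 7*P*(-9 + V))
R(-99) - E(C(-5), u(3)) = -99*(-201 - 99) - (-14 - 63*(1 - 1*(-5)) + 7*(1 - 1*(-5))*3) = -99*(-300) - (-14 - 63*(1 + 5) + 7*(1 + 5)*3) = 29700 - (-14 - 63*6 + 7*6*3) = 29700 - (-14 - 378 + 126) = 29700 - 1*(-266) = 29700 + 266 = 29966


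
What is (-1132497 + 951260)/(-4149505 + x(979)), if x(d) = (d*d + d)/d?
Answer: 181237/4148525 ≈ 0.043687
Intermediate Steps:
x(d) = (d + d²)/d (x(d) = (d² + d)/d = (d + d²)/d)
(-1132497 + 951260)/(-4149505 + x(979)) = (-1132497 + 951260)/(-4149505 + (1 + 979)) = -181237/(-4149505 + 980) = -181237/(-4148525) = -181237*(-1/4148525) = 181237/4148525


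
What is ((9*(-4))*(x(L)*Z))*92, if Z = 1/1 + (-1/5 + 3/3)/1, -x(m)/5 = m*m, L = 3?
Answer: 268272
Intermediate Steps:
x(m) = -5*m² (x(m) = -5*m*m = -5*m²)
Z = 9/5 (Z = 1*1 + (-1*⅕ + 3*(⅓))*1 = 1 + (-⅕ + 1)*1 = 1 + (⅘)*1 = 1 + ⅘ = 9/5 ≈ 1.8000)
((9*(-4))*(x(L)*Z))*92 = ((9*(-4))*(-5*3²*(9/5)))*92 = -36*(-5*9)*9/5*92 = -(-1620)*9/5*92 = -36*(-81)*92 = 2916*92 = 268272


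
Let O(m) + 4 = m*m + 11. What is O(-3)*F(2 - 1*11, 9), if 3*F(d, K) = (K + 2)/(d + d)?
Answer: -88/27 ≈ -3.2593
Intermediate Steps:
F(d, K) = (2 + K)/(6*d) (F(d, K) = ((K + 2)/(d + d))/3 = ((2 + K)/((2*d)))/3 = ((2 + K)*(1/(2*d)))/3 = ((2 + K)/(2*d))/3 = (2 + K)/(6*d))
O(m) = 7 + m² (O(m) = -4 + (m*m + 11) = -4 + (m² + 11) = -4 + (11 + m²) = 7 + m²)
O(-3)*F(2 - 1*11, 9) = (7 + (-3)²)*((2 + 9)/(6*(2 - 1*11))) = (7 + 9)*((⅙)*11/(2 - 11)) = 16*((⅙)*11/(-9)) = 16*((⅙)*(-⅑)*11) = 16*(-11/54) = -88/27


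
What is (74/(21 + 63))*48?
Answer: 296/7 ≈ 42.286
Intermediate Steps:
(74/(21 + 63))*48 = (74/84)*48 = (74*(1/84))*48 = (37/42)*48 = 296/7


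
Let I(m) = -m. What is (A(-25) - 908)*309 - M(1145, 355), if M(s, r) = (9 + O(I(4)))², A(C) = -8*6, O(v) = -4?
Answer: -295429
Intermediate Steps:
A(C) = -48
M(s, r) = 25 (M(s, r) = (9 - 4)² = 5² = 25)
(A(-25) - 908)*309 - M(1145, 355) = (-48 - 908)*309 - 1*25 = -956*309 - 25 = -295404 - 25 = -295429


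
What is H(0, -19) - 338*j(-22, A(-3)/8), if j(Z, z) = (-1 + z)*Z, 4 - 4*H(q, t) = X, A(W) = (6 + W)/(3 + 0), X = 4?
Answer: -13013/2 ≈ -6506.5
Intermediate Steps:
A(W) = 2 + W/3 (A(W) = (6 + W)/3 = (6 + W)*(⅓) = 2 + W/3)
H(q, t) = 0 (H(q, t) = 1 - ¼*4 = 1 - 1 = 0)
j(Z, z) = Z*(-1 + z)
H(0, -19) - 338*j(-22, A(-3)/8) = 0 - (-7436)*(-1 + (2 + (⅓)*(-3))/8) = 0 - (-7436)*(-1 + (2 - 1)*(⅛)) = 0 - (-7436)*(-1 + 1*(⅛)) = 0 - (-7436)*(-1 + ⅛) = 0 - (-7436)*(-7)/8 = 0 - 338*77/4 = 0 - 13013/2 = -13013/2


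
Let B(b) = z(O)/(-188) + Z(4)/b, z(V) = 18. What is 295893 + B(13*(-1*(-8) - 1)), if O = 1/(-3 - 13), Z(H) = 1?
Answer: 2531067997/8554 ≈ 2.9589e+5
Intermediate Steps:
O = -1/16 (O = 1/(-16) = -1/16 ≈ -0.062500)
B(b) = -9/94 + 1/b (B(b) = 18/(-188) + 1/b = 18*(-1/188) + 1/b = -9/94 + 1/b)
295893 + B(13*(-1*(-8) - 1)) = 295893 + (-9/94 + 1/(13*(-1*(-8) - 1))) = 295893 + (-9/94 + 1/(13*(8 - 1))) = 295893 + (-9/94 + 1/(13*7)) = 295893 + (-9/94 + 1/91) = 295893 - 725/8554 = 2531067997/8554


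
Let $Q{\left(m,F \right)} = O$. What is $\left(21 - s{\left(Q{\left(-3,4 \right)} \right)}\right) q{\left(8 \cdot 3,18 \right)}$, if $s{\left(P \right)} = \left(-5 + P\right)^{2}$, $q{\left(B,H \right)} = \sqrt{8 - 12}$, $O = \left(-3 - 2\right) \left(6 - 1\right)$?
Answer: $- 1758 i \approx - 1758.0 i$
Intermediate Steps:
$O = -25$ ($O = \left(-5\right) 5 = -25$)
$q{\left(B,H \right)} = 2 i$ ($q{\left(B,H \right)} = \sqrt{-4} = 2 i$)
$Q{\left(m,F \right)} = -25$
$\left(21 - s{\left(Q{\left(-3,4 \right)} \right)}\right) q{\left(8 \cdot 3,18 \right)} = \left(21 - \left(-5 - 25\right)^{2}\right) 2 i = \left(21 - \left(-30\right)^{2}\right) 2 i = \left(21 - 900\right) 2 i = - 879 \cdot 2 i = - 1758 i$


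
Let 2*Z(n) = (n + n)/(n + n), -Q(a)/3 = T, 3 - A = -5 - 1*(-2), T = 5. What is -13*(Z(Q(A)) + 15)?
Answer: -403/2 ≈ -201.50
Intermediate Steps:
A = 6 (A = 3 - (-5 - 1*(-2)) = 3 - (-5 + 2) = 3 - 1*(-3) = 3 + 3 = 6)
Q(a) = -15 (Q(a) = -3*5 = -15)
Z(n) = ½ (Z(n) = ((n + n)/(n + n))/2 = ((2*n)/((2*n)))/2 = ((2*n)*(1/(2*n)))/2 = (½)*1 = ½)
-13*(Z(Q(A)) + 15) = -13*(½ + 15) = -13*31/2 = -403/2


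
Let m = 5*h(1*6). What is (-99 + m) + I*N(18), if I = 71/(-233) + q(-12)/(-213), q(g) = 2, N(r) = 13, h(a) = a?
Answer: -3627058/49629 ≈ -73.083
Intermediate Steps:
I = -15589/49629 (I = 71/(-233) + 2/(-213) = 71*(-1/233) + 2*(-1/213) = -71/233 - 2/213 = -15589/49629 ≈ -0.31411)
m = 30 (m = 5*(1*6) = 5*6 = 30)
(-99 + m) + I*N(18) = (-99 + 30) - 15589/49629*13 = -69 - 202657/49629 = -3627058/49629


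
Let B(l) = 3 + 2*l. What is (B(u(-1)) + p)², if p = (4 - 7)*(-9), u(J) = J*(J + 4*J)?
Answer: 1600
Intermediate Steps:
u(J) = 5*J² (u(J) = J*(5*J) = 5*J²)
p = 27 (p = -3*(-9) = 27)
(B(u(-1)) + p)² = ((3 + 2*(5*(-1)²)) + 27)² = ((3 + 2*(5*1)) + 27)² = ((3 + 2*5) + 27)² = ((3 + 10) + 27)² = (13 + 27)² = 40² = 1600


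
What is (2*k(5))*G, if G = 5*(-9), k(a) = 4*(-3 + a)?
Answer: -720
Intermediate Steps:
k(a) = -12 + 4*a
G = -45
(2*k(5))*G = (2*(-12 + 4*5))*(-45) = (2*(-12 + 20))*(-45) = (2*8)*(-45) = 16*(-45) = -720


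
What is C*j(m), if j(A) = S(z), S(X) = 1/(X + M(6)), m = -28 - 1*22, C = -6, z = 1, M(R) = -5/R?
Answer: -36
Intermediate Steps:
m = -50 (m = -28 - 22 = -50)
S(X) = 1/(-⅚ + X) (S(X) = 1/(X - 5/6) = 1/(X - 5*⅙) = 1/(X - ⅚) = 1/(-⅚ + X))
j(A) = 6 (j(A) = 6/(-5 + 6*1) = 6/(-5 + 6) = 6/1 = 6*1 = 6)
C*j(m) = -6*6 = -36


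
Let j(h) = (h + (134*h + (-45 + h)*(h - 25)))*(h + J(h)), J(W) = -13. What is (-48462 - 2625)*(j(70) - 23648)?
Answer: -29585861049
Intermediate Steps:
j(h) = (-13 + h)*(135*h + (-45 + h)*(-25 + h)) (j(h) = (h + (134*h + (-45 + h)*(h - 25)))*(h - 13) = (h + (134*h + (-45 + h)*(-25 + h)))*(-13 + h) = (135*h + (-45 + h)*(-25 + h))*(-13 + h) = (-13 + h)*(135*h + (-45 + h)*(-25 + h)))
(-48462 - 2625)*(j(70) - 23648) = (-48462 - 2625)*((-14625 + 70³ + 52*70² + 280*70) - 23648) = -51087*((-14625 + 343000 + 52*4900 + 19600) - 23648) = -51087*((-14625 + 343000 + 254800 + 19600) - 23648) = -51087*(602775 - 23648) = -51087*579127 = -29585861049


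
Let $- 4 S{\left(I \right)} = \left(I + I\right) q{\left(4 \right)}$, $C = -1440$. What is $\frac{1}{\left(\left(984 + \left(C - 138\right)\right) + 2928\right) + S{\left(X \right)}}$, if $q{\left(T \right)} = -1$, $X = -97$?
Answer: $\frac{2}{4571} \approx 0.00043754$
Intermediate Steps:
$S{\left(I \right)} = \frac{I}{2}$ ($S{\left(I \right)} = - \frac{\left(I + I\right) \left(-1\right)}{4} = - \frac{2 I \left(-1\right)}{4} = - \frac{\left(-2\right) I}{4} = \frac{I}{2}$)
$\frac{1}{\left(\left(984 + \left(C - 138\right)\right) + 2928\right) + S{\left(X \right)}} = \frac{1}{\left(\left(984 - 1578\right) + 2928\right) + \frac{1}{2} \left(-97\right)} = \frac{1}{\left(\left(984 - 1578\right) + 2928\right) - \frac{97}{2}} = \frac{1}{\left(-594 + 2928\right) - \frac{97}{2}} = \frac{1}{2334 - \frac{97}{2}} = \frac{1}{\frac{4571}{2}} = \frac{2}{4571}$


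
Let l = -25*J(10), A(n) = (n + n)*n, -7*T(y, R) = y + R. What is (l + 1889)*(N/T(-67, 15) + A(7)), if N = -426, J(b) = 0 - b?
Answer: 2260923/26 ≈ 86959.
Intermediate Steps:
J(b) = -b
T(y, R) = -R/7 - y/7 (T(y, R) = -(y + R)/7 = -(R + y)/7 = -R/7 - y/7)
A(n) = 2*n² (A(n) = (2*n)*n = 2*n²)
l = 250 (l = -(-25)*10 = -25*(-10) = 250)
(l + 1889)*(N/T(-67, 15) + A(7)) = (250 + 1889)*(-426/(-⅐*15 - ⅐*(-67)) + 2*7²) = 2139*(-426/(-15/7 + 67/7) + 2*49) = 2139*(-426/52/7 + 98) = 2139*(-426*7/52 + 98) = 2139*(-1491/26 + 98) = 2139*(1057/26) = 2260923/26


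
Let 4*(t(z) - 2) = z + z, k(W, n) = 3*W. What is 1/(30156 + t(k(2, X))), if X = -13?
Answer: 1/30161 ≈ 3.3155e-5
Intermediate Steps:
t(z) = 2 + z/2 (t(z) = 2 + (z + z)/4 = 2 + (2*z)/4 = 2 + z/2)
1/(30156 + t(k(2, X))) = 1/(30156 + (2 + (3*2)/2)) = 1/(30156 + (2 + (½)*6)) = 1/(30156 + (2 + 3)) = 1/(30156 + 5) = 1/30161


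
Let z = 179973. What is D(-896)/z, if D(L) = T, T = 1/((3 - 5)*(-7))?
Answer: 1/2519622 ≈ 3.9688e-7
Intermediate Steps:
T = 1/14 (T = 1/(-2*(-7)) = 1/14 ≈ 0.071429)
D(L) = 1/14
D(-896)/z = (1/14)/179973 = (1/14)*(1/179973) = 1/2519622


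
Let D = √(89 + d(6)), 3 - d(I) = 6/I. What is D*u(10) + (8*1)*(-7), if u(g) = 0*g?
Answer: -56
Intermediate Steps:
d(I) = 3 - 6/I
u(g) = 0
D = √91 (D = √(89 + (3 - 6/6)) = √(89 + (3 - 6*⅙)) = √(89 + (3 - 1)) = √(89 + 2) = √91 ≈ 9.5394)
D*u(10) + (8*1)*(-7) = √91*0 + (8*1)*(-7) = 0 + 8*(-7) = 0 - 56 = -56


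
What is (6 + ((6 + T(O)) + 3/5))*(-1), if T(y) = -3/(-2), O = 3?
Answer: -141/10 ≈ -14.100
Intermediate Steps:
T(y) = 3/2 (T(y) = -3*(-½) = 3/2)
(6 + ((6 + T(O)) + 3/5))*(-1) = (6 + ((6 + 3/2) + 3/5))*(-1) = (6 + (15/2 + 3*(⅕)))*(-1) = (6 + (15/2 + ⅗))*(-1) = (6 + 81/10)*(-1) = (141/10)*(-1) = -141/10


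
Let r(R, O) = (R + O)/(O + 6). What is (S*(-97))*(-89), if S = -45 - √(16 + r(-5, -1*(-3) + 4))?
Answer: -388485 - 8633*√2730/13 ≈ -4.2318e+5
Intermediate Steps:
r(R, O) = (O + R)/(6 + O)
S = -45 - √2730/13 (S = -45 - √(16 + ((-1*(-3) + 4) - 5)/(6 + (-1*(-3) + 4))) = -45 - √(16 + ((3 + 4) - 5)/(6 + (3 + 4))) = -45 - √(16 + (7 - 5)/(6 + 7)) = -45 - √(16 + 2/13) = -45 - √(210/13) = -45 - √2730/13 ≈ -49.019)
(S*(-97))*(-89) = ((-45 - √2730/13)*(-97))*(-89) = (4365 + 97*√2730/13)*(-89) = -388485 - 8633*√2730/13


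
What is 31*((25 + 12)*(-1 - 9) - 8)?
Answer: -11718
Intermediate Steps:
31*((25 + 12)*(-1 - 9) - 8) = 31*(37*(-10) - 8) = 31*(-370 - 8) = 31*(-378) = -11718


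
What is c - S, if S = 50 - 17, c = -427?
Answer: -460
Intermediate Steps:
S = 33
c - S = -427 - 1*33 = -427 - 33 = -460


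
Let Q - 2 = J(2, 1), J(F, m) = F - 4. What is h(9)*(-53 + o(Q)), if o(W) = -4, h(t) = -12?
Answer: 684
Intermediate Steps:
J(F, m) = -4 + F
Q = 0 (Q = 2 + (-4 + 2) = 2 - 2 = 0)
h(9)*(-53 + o(Q)) = -12*(-53 - 4) = -12*(-57) = 684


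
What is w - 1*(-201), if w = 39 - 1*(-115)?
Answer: 355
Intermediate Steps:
w = 154 (w = 39 + 115 = 154)
w - 1*(-201) = 154 - 1*(-201) = 154 + 201 = 355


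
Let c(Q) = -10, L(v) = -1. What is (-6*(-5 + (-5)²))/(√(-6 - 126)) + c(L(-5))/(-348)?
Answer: 5/174 + 20*I*√33/11 ≈ 0.028736 + 10.445*I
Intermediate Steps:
(-6*(-5 + (-5)²))/(√(-6 - 126)) + c(L(-5))/(-348) = (-6*(-5 + (-5)²))/(√(-6 - 126)) - 10/(-348) = (-6*(-5 + 25))/(√(-132)) - 10*(-1/348) = (-6*20)/((2*I*√33)) + 5/174 = -(-20)*I*√33/11 + 5/174 = 20*I*√33/11 + 5/174 = 5/174 + 20*I*√33/11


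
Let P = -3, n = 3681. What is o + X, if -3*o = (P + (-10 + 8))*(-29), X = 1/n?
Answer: -177914/3681 ≈ -48.333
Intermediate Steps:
X = 1/3681 ≈ 0.00027167
o = -145/3 (o = -(-3 + (-10 + 8))*(-29)/3 = -(-3 - 2)*(-29)/3 = -(-5)*(-29)/3 = -⅓*145 = -145/3 ≈ -48.333)
o + X = -145/3 + 1/3681 = -177914/3681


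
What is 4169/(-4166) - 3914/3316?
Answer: -3766266/1726807 ≈ -2.1811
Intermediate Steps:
4169/(-4166) - 3914/3316 = 4169*(-1/4166) - 3914*1/3316 = -4169/4166 - 1957/1658 = -3766266/1726807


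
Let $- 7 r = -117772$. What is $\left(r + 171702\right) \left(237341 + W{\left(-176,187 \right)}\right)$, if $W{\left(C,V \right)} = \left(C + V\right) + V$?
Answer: $\frac{313476892754}{7} \approx 4.4782 \cdot 10^{10}$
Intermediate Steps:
$r = \frac{117772}{7}$ ($r = \left(- \frac{1}{7}\right) \left(-117772\right) = \frac{117772}{7} \approx 16825.0$)
$W{\left(C,V \right)} = C + 2 V$
$\left(r + 171702\right) \left(237341 + W{\left(-176,187 \right)}\right) = \left(\frac{117772}{7} + 171702\right) \left(237341 + \left(-176 + 2 \cdot 187\right)\right) = \frac{1319686 \left(237341 + \left(-176 + 374\right)\right)}{7} = \frac{1319686 \left(237341 + 198\right)}{7} = \frac{1319686}{7} \cdot 237539 = \frac{313476892754}{7}$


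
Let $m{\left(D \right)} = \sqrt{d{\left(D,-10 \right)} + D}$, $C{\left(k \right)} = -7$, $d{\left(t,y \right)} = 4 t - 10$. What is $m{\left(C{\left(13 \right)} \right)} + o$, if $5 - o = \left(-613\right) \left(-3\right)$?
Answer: $-1834 + 3 i \sqrt{5} \approx -1834.0 + 6.7082 i$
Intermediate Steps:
$d{\left(t,y \right)} = -10 + 4 t$
$o = -1834$ ($o = 5 - \left(-613\right) \left(-3\right) = 5 - 1839 = -1834$)
$m{\left(D \right)} = \sqrt{-10 + 5 D}$ ($m{\left(D \right)} = \sqrt{\left(-10 + 4 D\right) + D} = \sqrt{-10 + 5 D}$)
$m{\left(C{\left(13 \right)} \right)} + o = \sqrt{-10 + 5 \left(-7\right)} - 1834 = \sqrt{-10 - 35} - 1834 = \sqrt{-45} - 1834 = 3 i \sqrt{5} - 1834 = -1834 + 3 i \sqrt{5}$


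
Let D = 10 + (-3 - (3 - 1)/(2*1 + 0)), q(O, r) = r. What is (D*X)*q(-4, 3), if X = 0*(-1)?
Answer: 0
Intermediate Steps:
X = 0
D = 6 (D = 10 + (-3 - 2/(2 + 0)) = 10 + (-3 - 2/2) = 10 + (-3 - 1*1) = 10 + (-3 - 1) = 10 - 4 = 6)
(D*X)*q(-4, 3) = (6*0)*3 = 0*3 = 0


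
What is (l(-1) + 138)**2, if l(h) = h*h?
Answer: 19321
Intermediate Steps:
l(h) = h**2
(l(-1) + 138)**2 = ((-1)**2 + 138)**2 = (1 + 138)**2 = 139**2 = 19321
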